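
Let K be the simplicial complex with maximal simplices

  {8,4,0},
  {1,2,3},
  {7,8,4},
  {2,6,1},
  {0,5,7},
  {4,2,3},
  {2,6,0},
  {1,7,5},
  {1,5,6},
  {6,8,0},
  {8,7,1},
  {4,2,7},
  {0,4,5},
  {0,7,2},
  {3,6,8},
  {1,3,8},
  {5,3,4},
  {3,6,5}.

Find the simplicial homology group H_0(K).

H_0 = Z.

Order the vertices as 0 < 1 < 2 < 3 < 4 < 5 < 6 < 7 < 8. Listing each simplex with vertices in this order, K has dimension 2 with simplices:

  0-simplices (9): [0], [1], [2], [3], [4], [5], [6], [7], [8]
  1-simplices (27): (27 of them)
  2-simplices (18): [0,2,6], [0,2,7], [0,4,5], [0,4,8], [0,5,7], [0,6,8], [1,2,3], [1,2,6], [1,3,8], [1,5,6], [1,5,7], [1,7,8], [2,3,4], [2,4,7], [3,4,5], [3,5,6], [3,6,8], [4,7,8]

Hence C_0 ≅ Z^9, C_1 ≅ Z^27, C_2 ≅ Z^18.

∂_1: C_1 → C_0 sends each edge [p,q] (with p < q) to q − p. For instance
  ∂[2,4] = [4] − [2].
The 9×27 boundary matrix has rank 8 and Smith normal form diag(1,1,1,1,1,1,1,1).

Boundary ∂_2: C_2 → C_1 sends each 2-simplex [p,q,r] to [q,r] − [p,r] + [p,q]. For instance
  ∂[1,2,3] = [2,3] − [1,3] + [1,2],
  ∂[1,5,7] = [5,7] − [1,7] + [1,5].
As a 27×18 matrix over Z this has rank 18, with invariant factors (1,1,1,1,1,1,1,1,1,1,1,1,1,1,1,1,1,2).

From H_k ≅ ker(∂_k) / im(∂_{k+1}) we obtain:

  H_0: rank C_0 − rank ∂_1 = 9 − 8 = 1, and the invariant factors of ∂_1 are all 1, so H_0 ≅ Z.

(K is a triangulation of the Klein bottle.)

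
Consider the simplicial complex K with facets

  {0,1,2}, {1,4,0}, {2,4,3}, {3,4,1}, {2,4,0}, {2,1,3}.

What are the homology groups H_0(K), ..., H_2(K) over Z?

Order the vertices as 0 < 1 < 2 < 3 < 4. Listing each simplex with vertices in this order, K has dimension 2 with simplices:

  0-simplices (5): [0], [1], [2], [3], [4]
  1-simplices (9): [0,1], [0,2], [0,4], [1,2], [1,3], [1,4], [2,3], [2,4], [3,4]
  2-simplices (6): [0,1,2], [0,1,4], [0,2,4], [1,2,3], [1,3,4], [2,3,4]

Hence C_0 ≅ Z^5, C_1 ≅ Z^9, C_2 ≅ Z^6.

Boundary ∂_1: C_1 → C_0 maps an edge to its endpoints' difference, ∂[p,q] = q − p. For instance
  ∂[1,2] = [2] − [1].
The 5×9 boundary matrix has rank 4 and Smith normal form diag(1,1,1,1).

∂_2: C_2 → C_1 sends each 2-simplex [p,q,r] to [q,r] − [p,r] + [p,q]. For instance
  ∂[1,3,4] = [3,4] − [1,4] + [1,3],
  ∂[2,3,4] = [3,4] − [2,4] + [2,3].
As a 9×6 matrix over Z this has rank 5, with invariant factors (1,1,1,1,1).

Now H_k = ker ∂_k / im ∂_{k+1}, so:

  H_0: rank C_0 − rank ∂_1 = 5 − 4 = 1, and the invariant factors of ∂_1 are all 1, so H_0 ≅ Z.
  H_1: rank ker ∂_1 − rank ∂_2 = (9 − 4) − 5 = 0, and the invariant factors of ∂_2 are all 1, so H_1 ≅ 0.
  H_2: rank ker ∂_2 − rank ∂_3 = (6 − 5) − 0 = 1, and there is no ∂_3, so H_2 ≅ Z.

H_0 = Z,  H_1 = 0,  H_2 = Z.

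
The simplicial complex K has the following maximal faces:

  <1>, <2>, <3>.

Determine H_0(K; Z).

H_0 = Z^3.

Fix the vertex order 1 < 2 < 3 and write every simplex with vertices in increasing order. Then dim K = 0 and the simplices of K are:

  0-simplices (3): [1], [2], [3]

so the chain groups are C_0 ≅ Z^3.

Computing H_k = (kernel of ∂_k) / (image of ∂_{k+1}):

  H_0: rank C_0 − rank ∂_1 = 3 − 0 = 3, and there is no ∂_1, so H_0 ≅ Z^3.

(K is a triangulation of a set of 3 points.)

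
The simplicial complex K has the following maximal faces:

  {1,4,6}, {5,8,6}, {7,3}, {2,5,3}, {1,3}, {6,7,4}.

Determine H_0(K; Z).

H_0 = Z.

We work with the vertex ordering 1 < 2 < 3 < 4 < 5 < 6 < 7 < 8. The simplices of K, each written with vertices in increasing order, are:

  0-simplices (8): [1], [2], [3], [4], [5], [6], [7], [8]
  1-simplices (13): [1,3], [1,4], [1,6], [2,3], [2,5], [3,5], [3,7], [4,6], [4,7], [5,6], [5,8], [6,7], [6,8]
  2-simplices (4): [1,4,6], [2,3,5], [4,6,7], [5,6,8]

giving chain groups C_0 ≅ Z^8, C_1 ≅ Z^13, C_2 ≅ Z^4.

∂_1: C_1 → C_0 is given by ∂[p,q] = [q] − [p].
This gives a 8×13 integer matrix of rank 7; reducing to Smith normal form yields diagonal entries (1,1,1,1,1,1,1).

Boundary ∂_2: C_2 → C_1 maps a triangle to the signed sum of its edges. For instance
  ∂[1,4,6] = [4,6] − [1,6] + [1,4],
  ∂[4,6,7] = [6,7] − [4,7] + [4,6].
The resulting 13×4 matrix has rank 4, and its Smith normal form has invariant factors (1,1,1,1).

From H_k ≅ ker(∂_k) / im(∂_{k+1}) we obtain:

  H_0: rank C_0 − rank ∂_1 = 8 − 7 = 1, and the invariant factors of ∂_1 are all 1, so H_0 ≅ Z.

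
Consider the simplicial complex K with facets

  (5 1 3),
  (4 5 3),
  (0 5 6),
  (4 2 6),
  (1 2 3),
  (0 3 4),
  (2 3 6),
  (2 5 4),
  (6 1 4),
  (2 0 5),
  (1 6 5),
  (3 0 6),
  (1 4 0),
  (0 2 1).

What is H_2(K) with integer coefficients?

We work with the vertex ordering 0 < 1 < 2 < 3 < 4 < 5 < 6. The simplices of K, each written with vertices in increasing order, are:

  0-simplices (7): [0], [1], [2], [3], [4], [5], [6]
  1-simplices (21): [0,1], [0,2], [0,3], [0,4], [0,5], [0,6], [1,2], [1,3], [1,4], [1,5], [1,6], [2,3], [2,4], [2,5], [2,6], [3,4], [3,5], [3,6], [4,5], [4,6], [5,6]
  2-simplices (14): [0,1,2], [0,1,4], [0,2,5], [0,3,4], [0,3,6], [0,5,6], [1,2,3], [1,3,5], [1,4,6], [1,5,6], [2,3,6], [2,4,5], [2,4,6], [3,4,5]

Hence C_0 ≅ Z^7, C_1 ≅ Z^21, C_2 ≅ Z^14.

The boundary map ∂_1: C_1 → C_0 sends each edge [p,q] (with p < q) to q − p. For instance
  ∂[4,6] = [6] − [4].
This gives a 7×21 integer matrix of rank 6; reducing to Smith normal form yields diagonal entries (1,1,1,1,1,1).

The boundary map ∂_2: C_2 → C_1 sends each 2-simplex [p,q,r] to [q,r] − [p,r] + [p,q]. For instance
  ∂[0,3,4] = [3,4] − [0,4] + [0,3],
  ∂[0,1,4] = [1,4] − [0,4] + [0,1].
This gives a 21×14 integer matrix of rank 13; reducing to Smith normal form yields diagonal entries (1,1,1,1,1,1,1,1,1,1,1,1,1).

Reading off H_k = ker ∂_k / im ∂_{k+1}:

  H_2: rank ker ∂_2 − rank ∂_3 = (14 − 13) − 0 = 1, and there is no ∂_3, so H_2 ≅ Z.

H_2 ≅ Z.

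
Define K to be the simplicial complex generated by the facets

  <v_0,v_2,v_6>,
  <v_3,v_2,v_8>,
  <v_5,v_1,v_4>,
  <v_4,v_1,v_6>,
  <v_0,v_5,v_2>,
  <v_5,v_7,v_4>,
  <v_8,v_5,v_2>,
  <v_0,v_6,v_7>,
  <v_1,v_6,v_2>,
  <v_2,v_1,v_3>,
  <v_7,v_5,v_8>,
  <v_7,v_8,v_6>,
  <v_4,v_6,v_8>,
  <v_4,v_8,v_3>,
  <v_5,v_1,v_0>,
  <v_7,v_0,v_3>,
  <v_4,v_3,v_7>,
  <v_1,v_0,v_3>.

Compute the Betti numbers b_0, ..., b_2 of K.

b_0 = 1, b_1 = 1, b_2 = 0.

Take the total order v_0 < v_1 < v_2 < v_3 < v_4 < v_5 < v_6 < v_7 < v_8 on the vertex set. Then K (dimension 2) consists of the simplices:

  0-simplices (9): [v_0], [v_1], [v_2], [v_3], [v_4], [v_5], [v_6], [v_7], [v_8]
  1-simplices (27): (27 of them)
  2-simplices (18): (18 of them)

so the chain groups are C_0 ≅ Z^9, C_1 ≅ Z^27, C_2 ≅ Z^18.

∂_1: C_1 → C_0 sends each edge [p,q] (with p < q) to q − p. For instance
  ∂[v_4,v_5] = [v_5] − [v_4].
The resulting 9×27 matrix has rank 8, and its Smith normal form has invariant factors (1,1,1,1,1,1,1,1).

Boundary ∂_2: C_2 → C_1 acts by ∂[p,q,r] = [q,r] − [p,r] + [p,q]. For instance
  ∂[v_6,v_7,v_8] = [v_7,v_8] − [v_6,v_8] + [v_6,v_7],
  ∂[v_0,v_1,v_3] = [v_1,v_3] − [v_0,v_3] + [v_0,v_1].
The 27×18 boundary matrix has rank 18 and Smith normal form diag(1,1,1,1,1,1,1,1,1,1,1,1,1,1,1,1,1,2).

Reading off H_k = ker ∂_k / im ∂_{k+1}:

  H_0: rank C_0 − rank ∂_1 = 9 − 8 = 1, and the invariant factors of ∂_1 are all 1, so H_0 ≅ Z.
  H_1: rank ker ∂_1 − rank ∂_2 = (27 − 8) − 18 = 1, and ∂_2 has invariant factor 2 > 1, so H_1 ≅ Z ⊕ Z/2.
  H_2: rank ker ∂_2 − rank ∂_3 = (18 − 18) − 0 = 0, and there is no ∂_3, so H_2 ≅ 0.

Hence the Betti numbers are b_0 = 1, b_1 = 1, b_2 = 0.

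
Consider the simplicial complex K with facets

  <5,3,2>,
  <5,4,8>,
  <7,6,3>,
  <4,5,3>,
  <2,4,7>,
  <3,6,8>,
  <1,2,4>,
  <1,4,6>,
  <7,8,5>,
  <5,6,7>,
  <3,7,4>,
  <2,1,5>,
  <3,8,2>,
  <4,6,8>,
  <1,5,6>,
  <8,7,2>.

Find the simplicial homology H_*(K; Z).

H_0 ≅ Z,  H_1 ≅ Z^2,  H_2 ≅ Z.

Order the vertices as 1 < 2 < 3 < 4 < 5 < 6 < 7 < 8. Listing each simplex with vertices in this order, K has dimension 2 with simplices:

  0-simplices (8): [1], [2], [3], [4], [5], [6], [7], [8]
  1-simplices (24): (24 of them)
  2-simplices (16): [1,2,4], [1,2,5], [1,4,6], [1,5,6], [2,3,5], [2,3,8], [2,4,7], [2,7,8], [3,4,5], [3,4,7], [3,6,7], [3,6,8], [4,5,8], [4,6,8], [5,6,7], [5,7,8]

Hence C_0 ≅ Z^8, C_1 ≅ Z^24, C_2 ≅ Z^16.

∂_1: C_1 → C_0 sends each edge [p,q] (with p < q) to q − p. For instance
  ∂[1,6] = [6] − [1].
The resulting 8×24 matrix has rank 7, and its Smith normal form has invariant factors (1,1,1,1,1,1,1).

Boundary ∂_2: C_2 → C_1 acts by ∂[p,q,r] = [q,r] − [p,r] + [p,q]. For instance
  ∂[1,5,6] = [5,6] − [1,6] + [1,5],
  ∂[5,6,7] = [6,7] − [5,7] + [5,6].
This gives a 24×16 integer matrix of rank 15; reducing to Smith normal form yields diagonal entries (1,1,1,1,1,1,1,1,1,1,1,1,1,1,1).

Computing H_k = (kernel of ∂_k) / (image of ∂_{k+1}):

  H_0: rank C_0 − rank ∂_1 = 8 − 7 = 1, and the invariant factors of ∂_1 are all 1, so H_0 = Z.
  H_1: rank ker ∂_1 − rank ∂_2 = (24 − 7) − 15 = 2, and the invariant factors of ∂_2 are all 1, so H_1 = Z^2.
  H_2: rank ker ∂_2 − rank ∂_3 = (16 − 15) − 0 = 1, and there is no ∂_3, so H_2 = Z.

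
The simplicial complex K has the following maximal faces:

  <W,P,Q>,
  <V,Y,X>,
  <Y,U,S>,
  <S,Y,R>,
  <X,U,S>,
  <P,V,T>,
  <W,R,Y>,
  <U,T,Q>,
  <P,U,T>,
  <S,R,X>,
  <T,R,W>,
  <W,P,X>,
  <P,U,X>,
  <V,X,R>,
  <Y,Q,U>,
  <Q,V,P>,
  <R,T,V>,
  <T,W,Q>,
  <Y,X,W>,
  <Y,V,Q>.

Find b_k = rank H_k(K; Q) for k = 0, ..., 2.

b_0 = 1, b_1 = 1, b_2 = 0.

Take the total order P < Q < R < S < T < U < V < W < X < Y on the vertex set. Then K (dimension 2) consists of the simplices:

  0-simplices (10): P, Q, R, S, T, U, V, W, X, Y
  1-simplices (30): PQ, PT, PU, PV, PW, PX, QT, QU, QV, QW, QY, RS, RT, RV, RW, RX, RY, SU, SX, SY, TU, TV, TW, UX, UY, VX, VY, WX, WY, XY
  2-simplices (20): PQV, PQW, PTU, PTV, PUX, PWX, QTU, QTW, QUY, QVY, RSX, RSY, RTV, RTW, RVX, RWY, SUX, SUY, VXY, WXY

so the chain groups are C_0 ≅ Z^10, C_1 ≅ Z^30, C_2 ≅ Z^20.

The boundary map ∂_1: C_1 → C_0 sends each edge [p,q] (with p < q) to q − p.
The resulting 10×30 matrix has rank 9, and its Smith normal form has invariant factors (1,1,1,1,1,1,1,1,1).

The boundary map ∂_2: C_2 → C_1 sends each 2-simplex [p,q,r] to [q,r] − [p,r] + [p,q]. For instance
  ∂VXY = XY − VY + VX,
  ∂SUY = UY − SY + SU.
This gives a 30×20 integer matrix of rank 20; reducing to Smith normal form yields diagonal entries (1,1,1,1,1,1,1,1,1,1,1,1,1,1,1,1,1,1,1,2).

Computing H_k = (kernel of ∂_k) / (image of ∂_{k+1}):

  H_0: rank C_0 − rank ∂_1 = 10 − 9 = 1, and the invariant factors of ∂_1 are all 1, so H_0 ≅ Z.
  H_1: rank ker ∂_1 − rank ∂_2 = (30 − 9) − 20 = 1, and ∂_2 has invariant factor 2 > 1, so H_1 ≅ Z ⊕ Z/2Z.
  H_2: rank ker ∂_2 − rank ∂_3 = (20 − 20) − 0 = 0, and there is no ∂_3, so H_2 ≅ 0.

Hence the Betti numbers are b_0 = 1, b_1 = 1, b_2 = 0.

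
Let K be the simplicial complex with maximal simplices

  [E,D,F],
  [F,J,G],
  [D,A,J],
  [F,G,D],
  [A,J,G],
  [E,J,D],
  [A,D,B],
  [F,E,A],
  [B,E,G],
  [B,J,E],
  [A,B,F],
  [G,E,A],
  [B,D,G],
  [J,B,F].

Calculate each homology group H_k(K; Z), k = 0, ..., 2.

Take the total order A < B < D < E < F < G < J on the vertex set. Then K (dimension 2) consists of the simplices:

  0-simplices (7): A, B, D, E, F, G, J
  1-simplices (21): AB, AD, AE, AF, AG, AJ, BD, BE, BF, BG, BJ, DE, DF, DG, DJ, EF, EG, EJ, FG, FJ, GJ
  2-simplices (14): ABD, ABF, ADJ, AEF, AEG, AGJ, BDG, BEG, BEJ, BFJ, DEF, DEJ, DFG, FGJ

so the chain groups are C_0 ≅ Z^7, C_1 ≅ Z^21, C_2 ≅ Z^14.

The boundary map ∂_1: C_1 → C_0 is given by ∂[p,q] = [q] − [p].
This gives a 7×21 integer matrix of rank 6; reducing to Smith normal form yields diagonal entries (1,1,1,1,1,1).

The boundary map ∂_2: C_2 → C_1 acts by ∂[p,q,r] = [q,r] − [p,r] + [p,q]. For instance
  ∂BEG = EG − BG + BE,
  ∂DEF = EF − DF + DE.
This gives a 21×14 integer matrix of rank 13; reducing to Smith normal form yields diagonal entries (1,1,1,1,1,1,1,1,1,1,1,1,1).

Reading off H_k = ker ∂_k / im ∂_{k+1}:

  H_0: rank C_0 − rank ∂_1 = 7 − 6 = 1, and the invariant factors of ∂_1 are all 1, so H_0 = Z.
  H_1: rank ker ∂_1 − rank ∂_2 = (21 − 6) − 13 = 2, and the invariant factors of ∂_2 are all 1, so H_1 = Z^2.
  H_2: rank ker ∂_2 − rank ∂_3 = (14 − 13) − 0 = 1, and there is no ∂_3, so H_2 = Z.

(K is a triangulation of the torus T^2.)

H_0 ≅ Z,  H_1 ≅ Z^2,  H_2 ≅ Z.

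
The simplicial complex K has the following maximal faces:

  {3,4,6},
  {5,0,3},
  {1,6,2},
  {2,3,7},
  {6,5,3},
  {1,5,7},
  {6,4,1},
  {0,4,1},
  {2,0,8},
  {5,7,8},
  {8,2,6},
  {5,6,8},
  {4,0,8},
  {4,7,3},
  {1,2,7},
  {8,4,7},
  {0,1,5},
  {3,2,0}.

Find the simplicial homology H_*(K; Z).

Fix the vertex order 0 < 1 < 2 < 3 < 4 < 5 < 6 < 7 < 8 and write every simplex with vertices in increasing order. Then dim K = 2 and the simplices of K are:

  0-simplices (9): [0], [1], [2], [3], [4], [5], [6], [7], [8]
  1-simplices (27): (27 of them)
  2-simplices (18): [0,1,4], [0,1,5], [0,2,3], [0,2,8], [0,3,5], [0,4,8], [1,2,6], [1,2,7], [1,4,6], [1,5,7], [2,3,7], [2,6,8], [3,4,6], [3,4,7], [3,5,6], [4,7,8], [5,6,8], [5,7,8]

so the chain groups are C_0 ≅ Z^9, C_1 ≅ Z^27, C_2 ≅ Z^18.

Boundary ∂_1: C_1 → C_0 sends each edge [p,q] (with p < q) to q − p.
The 9×27 boundary matrix has rank 8 and Smith normal form diag(1,1,1,1,1,1,1,1).

∂_2: C_2 → C_1 maps a triangle to the signed sum of its edges. For instance
  ∂[3,4,6] = [4,6] − [3,6] + [3,4],
  ∂[1,2,7] = [2,7] − [1,7] + [1,2].
The resulting 27×18 matrix has rank 17, and its Smith normal form has invariant factors (1,1,1,1,1,1,1,1,1,1,1,1,1,1,1,1,1).

Reading off H_k = ker ∂_k / im ∂_{k+1}:

  H_0: rank C_0 − rank ∂_1 = 9 − 8 = 1, and the invariant factors of ∂_1 are all 1, so H_0 ≅ Z.
  H_1: rank ker ∂_1 − rank ∂_2 = (27 − 8) − 17 = 2, and the invariant factors of ∂_2 are all 1, so H_1 ≅ Z^2.
  H_2: rank ker ∂_2 − rank ∂_3 = (18 − 17) − 0 = 1, and there is no ∂_3, so H_2 ≅ Z.

As a check, the Euler characteristic is 9 − 27 + 18 = 0, which agrees with 1 − 2 + 1 = 0.

H_0 = Z,  H_1 = Z^2,  H_2 = Z.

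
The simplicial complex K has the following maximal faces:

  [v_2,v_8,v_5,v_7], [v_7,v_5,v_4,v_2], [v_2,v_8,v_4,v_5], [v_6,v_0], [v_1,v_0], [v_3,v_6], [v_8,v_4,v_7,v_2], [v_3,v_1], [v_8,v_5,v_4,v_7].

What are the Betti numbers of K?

b_0 = 2, b_1 = 1, b_2 = 0, b_3 = 1.

K has 9 vertices, 14 edges, 10 triangles, 5 3-simplices.
rank ∂_0 = 0, rank ∂_1 = 7 ⇒ b_0 = 9 − 0 − 7 = 2; all invariant factors of ∂_1 are 1 so no torsion. So H_0 = Z^2.
rank ∂_1 = 7, rank ∂_2 = 6 ⇒ b_1 = 14 − 7 − 6 = 1; all invariant factors of ∂_2 are 1 so no torsion. So H_1 = Z.
rank ∂_2 = 6, rank ∂_3 = 4 ⇒ b_2 = 10 − 6 − 4 = 0; all invariant factors of ∂_3 are 1 so no torsion. So H_2 = 0.
rank ∂_3 = 4, rank ∂_4 = 0 ⇒ b_3 = 5 − 4 − 0 = 1. So H_3 = Z.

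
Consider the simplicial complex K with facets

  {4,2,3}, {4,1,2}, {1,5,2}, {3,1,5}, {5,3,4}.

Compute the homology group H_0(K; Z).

H_0 ≅ Z.

Order the vertices as 1 < 2 < 3 < 4 < 5. Listing each simplex with vertices in this order, K has dimension 2 with simplices:

  0-simplices (5): [1], [2], [3], [4], [5]
  1-simplices (10): [1,2], [1,3], [1,4], [1,5], [2,3], [2,4], [2,5], [3,4], [3,5], [4,5]
  2-simplices (5): [1,2,4], [1,2,5], [1,3,5], [2,3,4], [3,4,5]

giving chain groups C_0 ≅ Z^5, C_1 ≅ Z^10, C_2 ≅ Z^5.

The boundary map ∂_1: C_1 → C_0 is given by ∂[p,q] = [q] − [p]. For instance
  ∂[1,4] = [4] − [1].
The resulting 5×10 matrix has rank 4, and its Smith normal form has invariant factors (1,1,1,1).

Boundary ∂_2: C_2 → C_1 maps a triangle to the signed sum of its edges. For instance
  ∂[1,3,5] = [3,5] − [1,5] + [1,3],
  ∂[2,3,4] = [3,4] − [2,4] + [2,3].
The resulting 10×5 matrix has rank 5, and its Smith normal form has invariant factors (1,1,1,1,1).

From H_k ≅ ker(∂_k) / im(∂_{k+1}) we obtain:

  H_0: rank C_0 − rank ∂_1 = 5 − 4 = 1, and the invariant factors of ∂_1 are all 1, so H_0 ≅ Z.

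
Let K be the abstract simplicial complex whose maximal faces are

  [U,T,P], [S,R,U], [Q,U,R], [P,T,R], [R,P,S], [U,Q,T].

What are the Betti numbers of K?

We work with the vertex ordering P < Q < R < S < T < U. The simplices of K, each written with vertices in increasing order, are:

  0-simplices (6): P, Q, R, S, T, U
  1-simplices (12): PR, PS, PT, PU, QR, QT, QU, RS, RT, RU, SU, TU
  2-simplices (6): PRS, PRT, PTU, QRU, QTU, RSU

Hence C_0 ≅ Z^6, C_1 ≅ Z^12, C_2 ≅ Z^6.

Boundary ∂_1: C_1 → C_0 sends each edge [p,q] (with p < q) to q − p. For instance
  ∂RU = U − R.
The 6×12 boundary matrix has rank 5 and Smith normal form diag(1,1,1,1,1).

Boundary ∂_2: C_2 → C_1 maps a triangle to the signed sum of its edges. For instance
  ∂PRT = RT − PT + PR,
  ∂PRS = RS − PS + PR.
This gives a 12×6 integer matrix of rank 6; reducing to Smith normal form yields diagonal entries (1,1,1,1,1,1).

Now H_k = ker ∂_k / im ∂_{k+1}, so:

  H_0: rank C_0 − rank ∂_1 = 6 − 5 = 1, and the invariant factors of ∂_1 are all 1, so H_0 ≅ Z.
  H_1: rank ker ∂_1 − rank ∂_2 = (12 − 5) − 6 = 1, and the invariant factors of ∂_2 are all 1, so H_1 ≅ Z.
  H_2: rank ker ∂_2 − rank ∂_3 = (6 − 6) − 0 = 0, and there is no ∂_3, so H_2 ≅ 0.

Hence the Betti numbers are b_0 = 1, b_1 = 1, b_2 = 0.

b_0 = 1, b_1 = 1, b_2 = 0.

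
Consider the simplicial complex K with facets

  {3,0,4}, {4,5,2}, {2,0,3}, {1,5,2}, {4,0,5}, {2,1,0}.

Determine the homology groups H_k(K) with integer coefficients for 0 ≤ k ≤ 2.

H_0 ≅ Z,  H_1 ≅ Z,  H_2 = 0.

K has 6 vertices, 12 edges, 6 triangles.
rank ∂_0 = 0, rank ∂_1 = 5 ⇒ b_0 = 6 − 0 − 5 = 1; all invariant factors of ∂_1 are 1 so no torsion. So H_0 = Z.
rank ∂_1 = 5, rank ∂_2 = 6 ⇒ b_1 = 12 − 5 − 6 = 1; all invariant factors of ∂_2 are 1 so no torsion. So H_1 = Z.
rank ∂_2 = 6, rank ∂_3 = 0 ⇒ b_2 = 6 − 6 − 0 = 0. So H_2 = 0.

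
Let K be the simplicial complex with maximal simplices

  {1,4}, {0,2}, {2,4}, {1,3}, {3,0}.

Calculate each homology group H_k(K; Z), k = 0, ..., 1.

Order the vertices as 0 < 1 < 2 < 3 < 4. Listing each simplex with vertices in this order, K has dimension 1 with simplices:

  0-simplices (5): [0], [1], [2], [3], [4]
  1-simplices (5): [0,2], [0,3], [1,3], [1,4], [2,4]

Hence C_0 ≅ Z^5, C_1 ≅ Z^5.

∂_1: C_1 → C_0 sends each edge [p,q] (with p < q) to q − p.
As a 5×5 matrix over Z this has rank 4, with invariant factors (1,1,1,1).

From H_k ≅ ker(∂_k) / im(∂_{k+1}) we obtain:

  H_0: rank C_0 − rank ∂_1 = 5 − 4 = 1, and the invariant factors of ∂_1 are all 1, so H_0 ≅ Z.
  H_1: rank ker ∂_1 − rank ∂_2 = (5 − 4) − 0 = 1, and there is no ∂_2, so H_1 ≅ Z.

H_0 ≅ Z,  H_1 ≅ Z.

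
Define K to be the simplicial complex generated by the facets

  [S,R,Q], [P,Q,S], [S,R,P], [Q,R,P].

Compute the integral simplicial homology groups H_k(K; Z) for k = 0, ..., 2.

H_0 = Z,  H_1 = 0,  H_2 = Z.

Take the total order P < Q < R < S on the vertex set. Then K (dimension 2) consists of the simplices:

  0-simplices (4): P, Q, R, S
  1-simplices (6): PQ, PR, PS, QR, QS, RS
  2-simplices (4): PQR, PQS, PRS, QRS

so the chain groups are C_0 ≅ Z^4, C_1 ≅ Z^6, C_2 ≅ Z^4.

The boundary map ∂_1: C_1 → C_0 maps an edge to its endpoints' difference, ∂[p,q] = q − p. For instance
  ∂PR = R − P.
The 4×6 boundary matrix has rank 3 and Smith normal form diag(1,1,1).

Boundary ∂_2: C_2 → C_1 acts by ∂[p,q,r] = [q,r] − [p,r] + [p,q]. For instance
  ∂QRS = RS − QS + QR,
  ∂PRS = RS − PS + PR.
This gives a 6×4 integer matrix of rank 3; reducing to Smith normal form yields diagonal entries (1,1,1).

Reading off H_k = ker ∂_k / im ∂_{k+1}:

  H_0: rank C_0 − rank ∂_1 = 4 − 3 = 1, and the invariant factors of ∂_1 are all 1, so H_0 ≅ Z.
  H_1: rank ker ∂_1 − rank ∂_2 = (6 − 3) − 3 = 0, and the invariant factors of ∂_2 are all 1, so H_1 ≅ 0.
  H_2: rank ker ∂_2 − rank ∂_3 = (4 − 3) − 0 = 1, and there is no ∂_3, so H_2 ≅ Z.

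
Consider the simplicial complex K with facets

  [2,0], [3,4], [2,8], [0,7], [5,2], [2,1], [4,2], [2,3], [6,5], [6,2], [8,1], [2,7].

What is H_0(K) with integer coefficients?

H_0 = Z.

K has 9 vertices, 12 edges.
rank ∂_0 = 0, rank ∂_1 = 8 ⇒ b_0 = 9 − 0 − 8 = 1; all invariant factors of ∂_1 are 1 so no torsion. So H_0 = Z.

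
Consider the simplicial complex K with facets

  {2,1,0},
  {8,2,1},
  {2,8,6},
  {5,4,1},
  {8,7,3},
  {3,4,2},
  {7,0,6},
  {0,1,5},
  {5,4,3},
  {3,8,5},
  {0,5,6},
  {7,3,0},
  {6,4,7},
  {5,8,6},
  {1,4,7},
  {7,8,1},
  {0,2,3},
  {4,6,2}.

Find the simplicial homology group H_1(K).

Fix the vertex order 0 < 1 < 2 < 3 < 4 < 5 < 6 < 7 < 8 and write every simplex with vertices in increasing order. Then dim K = 2 and the simplices of K are:

  0-simplices (9): [0], [1], [2], [3], [4], [5], [6], [7], [8]
  1-simplices (27): (27 of them)
  2-simplices (18): [0,1,2], [0,1,5], [0,2,3], [0,3,7], [0,5,6], [0,6,7], [1,2,8], [1,4,5], [1,4,7], [1,7,8], [2,3,4], [2,4,6], [2,6,8], [3,4,5], [3,5,8], [3,7,8], [4,6,7], [5,6,8]

Hence C_0 ≅ Z^9, C_1 ≅ Z^27, C_2 ≅ Z^18.

The boundary map ∂_1: C_1 → C_0 is given by ∂[p,q] = [q] − [p]. For instance
  ∂[0,6] = [6] − [0].
The resulting 9×27 matrix has rank 8, and its Smith normal form has invariant factors (1,1,1,1,1,1,1,1).

The boundary map ∂_2: C_2 → C_1 acts by ∂[p,q,r] = [q,r] − [p,r] + [p,q]. For instance
  ∂[0,3,7] = [3,7] − [0,7] + [0,3],
  ∂[4,6,7] = [6,7] − [4,7] + [4,6].
This gives a 27×18 integer matrix of rank 17; reducing to Smith normal form yields diagonal entries (1,1,1,1,1,1,1,1,1,1,1,1,1,1,1,1,1).

From H_k ≅ ker(∂_k) / im(∂_{k+1}) we obtain:

  H_1: rank ker ∂_1 − rank ∂_2 = (27 − 8) − 17 = 2, and the invariant factors of ∂_2 are all 1, so H_1 ≅ Z^2.

H_1 ≅ Z^2.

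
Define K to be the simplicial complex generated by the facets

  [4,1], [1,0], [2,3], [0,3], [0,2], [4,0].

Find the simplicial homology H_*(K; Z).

We work with the vertex ordering 0 < 1 < 2 < 3 < 4. The simplices of K, each written with vertices in increasing order, are:

  0-simplices (5): [0], [1], [2], [3], [4]
  1-simplices (6): [0,1], [0,2], [0,3], [0,4], [1,4], [2,3]

Hence C_0 ≅ Z^5, C_1 ≅ Z^6.

The boundary map ∂_1: C_1 → C_0 sends each edge [p,q] (with p < q) to q − p. For instance
  ∂[0,2] = [2] − [0].
The 5×6 boundary matrix has rank 4 and Smith normal form diag(1,1,1,1).

Computing H_k = (kernel of ∂_k) / (image of ∂_{k+1}):

  H_0: rank C_0 − rank ∂_1 = 5 − 4 = 1, and the invariant factors of ∂_1 are all 1, so H_0 ≅ Z.
  H_1: rank ker ∂_1 − rank ∂_2 = (6 − 4) − 0 = 2, and there is no ∂_2, so H_1 ≅ Z^2.

(K is a triangulation of a wedge of 2 circles.)

H_0 = Z,  H_1 = Z^2.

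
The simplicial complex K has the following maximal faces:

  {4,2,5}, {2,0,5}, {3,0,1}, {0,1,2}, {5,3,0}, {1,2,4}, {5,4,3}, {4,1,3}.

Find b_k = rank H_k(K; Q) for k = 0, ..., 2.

b_0 = 1, b_1 = 0, b_2 = 1.

We work with the vertex ordering 0 < 1 < 2 < 3 < 4 < 5. The simplices of K, each written with vertices in increasing order, are:

  0-simplices (6): [0], [1], [2], [3], [4], [5]
  1-simplices (12): [0,1], [0,2], [0,3], [0,5], [1,2], [1,3], [1,4], [2,4], [2,5], [3,4], [3,5], [4,5]
  2-simplices (8): [0,1,2], [0,1,3], [0,2,5], [0,3,5], [1,2,4], [1,3,4], [2,4,5], [3,4,5]

giving chain groups C_0 ≅ Z^6, C_1 ≅ Z^12, C_2 ≅ Z^8.

∂_1: C_1 → C_0 is given by ∂[p,q] = [q] − [p].
The 6×12 boundary matrix has rank 5 and Smith normal form diag(1,1,1,1,1).

Boundary ∂_2: C_2 → C_1 sends each 2-simplex [p,q,r] to [q,r] − [p,r] + [p,q]. For instance
  ∂[0,1,2] = [1,2] − [0,2] + [0,1],
  ∂[0,3,5] = [3,5] − [0,5] + [0,3].
The resulting 12×8 matrix has rank 7, and its Smith normal form has invariant factors (1,1,1,1,1,1,1).

Computing H_k = (kernel of ∂_k) / (image of ∂_{k+1}):

  H_0: rank C_0 − rank ∂_1 = 6 − 5 = 1, and the invariant factors of ∂_1 are all 1, so H_0 ≅ Z.
  H_1: rank ker ∂_1 − rank ∂_2 = (12 − 5) − 7 = 0, and the invariant factors of ∂_2 are all 1, so H_1 ≅ 0.
  H_2: rank ker ∂_2 − rank ∂_3 = (8 − 7) − 0 = 1, and there is no ∂_3, so H_2 ≅ Z.

As a check, the Euler characteristic is 6 − 12 + 8 = 2, which agrees with 1 − 0 + 1 = 2.
(K is a triangulation of the 2-sphere S^2.)

Hence the Betti numbers are b_0 = 1, b_1 = 0, b_2 = 1.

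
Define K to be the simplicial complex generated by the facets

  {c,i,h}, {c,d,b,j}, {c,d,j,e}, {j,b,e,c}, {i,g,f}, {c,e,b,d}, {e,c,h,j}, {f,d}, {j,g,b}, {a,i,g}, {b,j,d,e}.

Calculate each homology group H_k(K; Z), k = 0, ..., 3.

H_0 ≅ Z,  H_1 ≅ Z^2,  H_2 = 0,  H_3 ≅ Z.

Fix the vertex order a < b < c < d < e < f < g < h < i < j and write every simplex with vertices in increasing order. Then dim K = 3 and the simplices of K are:

  0-simplices (10): a, b, c, d, e, f, g, h, i, j
  1-simplices (23): ag, ai, bc, bd, be, bg, bj, cd, ce, ch, ci, cj, de, df, dj, eh, ej, fg, fi, gi, gj, hi, hj
  2-simplices (17): agi, bcd, bce, bcj, bde, bdj, bej, bgj, cde, cdj, ceh, cej, chi, chj, dej, ehj, fgi
  3-simplices (6): bcde, bcdj, bcej, bdej, cdej, cehj

so the chain groups are C_0 ≅ Z^10, C_1 ≅ Z^23, C_2 ≅ Z^17, C_3 ≅ Z^6.

The boundary map ∂_1: C_1 → C_0 is given by ∂[p,q] = [q] − [p].
As a 10×23 matrix over Z this has rank 9, with invariant factors (1,1,1,1,1,1,1,1,1).

The boundary map ∂_2: C_2 → C_1 maps a triangle to the signed sum of its edges. For instance
  ∂agi = gi − ai + ag,
  ∂bgj = gj − bj + bg.
The 23×17 boundary matrix has rank 12 and Smith normal form diag(1,1,1,1,1,1,1,1,1,1,1,1).

The boundary map ∂_3: C_3 → C_2 sends each 3-simplex σ to the alternating sum Σ_i (−1)^i (σ with its i-th vertex removed). For instance
  ∂bcdj = cdj − bdj + bcj − bcd,
  ∂bcde = cde − bde + bce − bcd.
This gives a 17×6 integer matrix of rank 5; reducing to Smith normal form yields diagonal entries (1,1,1,1,1).

Computing H_k = (kernel of ∂_k) / (image of ∂_{k+1}):

  H_0: rank C_0 − rank ∂_1 = 10 − 9 = 1, and the invariant factors of ∂_1 are all 1, so H_0 ≅ Z.
  H_1: rank ker ∂_1 − rank ∂_2 = (23 − 9) − 12 = 2, and the invariant factors of ∂_2 are all 1, so H_1 ≅ Z^2.
  H_2: rank ker ∂_2 − rank ∂_3 = (17 − 12) − 5 = 0, and the invariant factors of ∂_3 are all 1, so H_2 ≅ 0.
  H_3: rank ker ∂_3 − rank ∂_4 = (6 − 5) − 0 = 1, and there is no ∂_4, so H_3 ≅ Z.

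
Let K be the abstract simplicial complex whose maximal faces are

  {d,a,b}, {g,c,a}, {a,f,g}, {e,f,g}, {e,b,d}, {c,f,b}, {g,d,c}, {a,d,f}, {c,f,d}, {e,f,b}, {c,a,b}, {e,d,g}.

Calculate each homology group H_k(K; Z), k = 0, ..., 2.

K has 7 vertices, 18 edges, 12 triangles.
rank ∂_0 = 0, rank ∂_1 = 6 ⇒ b_0 = 7 − 0 − 6 = 1; all invariant factors of ∂_1 are 1 so no torsion. So H_0 = Z.
rank ∂_1 = 6, rank ∂_2 = 12 ⇒ b_1 = 18 − 6 − 12 = 0; ∂_2 has invariant factor(s) [2] giving torsion. So H_1 = Z/2.
rank ∂_2 = 12, rank ∂_3 = 0 ⇒ b_2 = 12 − 12 − 0 = 0. So H_2 = 0.

H_0 = Z,  H_1 = Z/2,  H_2 = 0.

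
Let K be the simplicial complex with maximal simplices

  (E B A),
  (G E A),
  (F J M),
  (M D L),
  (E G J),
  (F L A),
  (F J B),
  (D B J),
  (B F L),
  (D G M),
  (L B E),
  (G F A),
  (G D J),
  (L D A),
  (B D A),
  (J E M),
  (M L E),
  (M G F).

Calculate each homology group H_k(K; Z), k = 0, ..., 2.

Take the total order A < B < D < E < F < G < J < L < M on the vertex set. Then K (dimension 2) consists of the simplices:

  0-simplices (9): A, B, D, E, F, G, J, L, M
  1-simplices (27): AB, AD, AE, AF, AG, AL, BD, BE, BF, BJ, BL, DG, DJ, DL, DM, EG, EJ, EL, EM, FG, FJ, FL, FM, GJ, GM, JM, LM
  2-simplices (18): ABD, ABE, ADL, AEG, AFG, AFL, BDJ, BEL, BFJ, BFL, DGJ, DGM, DLM, EGJ, EJM, ELM, FGM, FJM

giving chain groups C_0 ≅ Z^9, C_1 ≅ Z^27, C_2 ≅ Z^18.

∂_1: C_1 → C_0 is given by ∂[p,q] = [q] − [p]. For instance
  ∂EL = L − E.
As a 9×27 matrix over Z this has rank 8, with invariant factors (1,1,1,1,1,1,1,1).

The boundary map ∂_2: C_2 → C_1 maps a triangle to the signed sum of its edges. For instance
  ∂FGM = GM − FM + FG,
  ∂ABE = BE − AE + AB.
The resulting 27×18 matrix has rank 18, and its Smith normal form has invariant factors (1,1,1,1,1,1,1,1,1,1,1,1,1,1,1,1,1,2).

Now H_k = ker ∂_k / im ∂_{k+1}, so:

  H_0: rank C_0 − rank ∂_1 = 9 − 8 = 1, and the invariant factors of ∂_1 are all 1, so H_0 ≅ Z.
  H_1: rank ker ∂_1 − rank ∂_2 = (27 − 8) − 18 = 1, and ∂_2 has invariant factor 2 > 1, so H_1 ≅ Z ⊕ Z/2.
  H_2: rank ker ∂_2 − rank ∂_3 = (18 − 18) − 0 = 0, and there is no ∂_3, so H_2 ≅ 0.

As a check, the Euler characteristic is 9 − 27 + 18 = 0, which agrees with 1 − 1 + 0 = 0.

H_0 ≅ Z,  H_1 ≅ Z ⊕ Z/2,  H_2 = 0.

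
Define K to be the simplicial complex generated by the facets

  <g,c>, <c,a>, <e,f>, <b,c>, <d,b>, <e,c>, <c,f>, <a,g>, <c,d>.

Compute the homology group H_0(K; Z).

H_0 = Z.

Fix the vertex order a < b < c < d < e < f < g and write every simplex with vertices in increasing order. Then dim K = 1 and the simplices of K are:

  0-simplices (7): a, b, c, d, e, f, g
  1-simplices (9): ac, ag, bc, bd, cd, ce, cf, cg, ef

giving chain groups C_0 ≅ Z^7, C_1 ≅ Z^9.

Boundary ∂_1: C_1 → C_0 sends each edge [p,q] (with p < q) to q − p. For instance
  ∂ac = c − a.
The resulting 7×9 matrix has rank 6, and its Smith normal form has invariant factors (1,1,1,1,1,1).

From H_k ≅ ker(∂_k) / im(∂_{k+1}) we obtain:

  H_0: rank C_0 − rank ∂_1 = 7 − 6 = 1, and the invariant factors of ∂_1 are all 1, so H_0 = Z.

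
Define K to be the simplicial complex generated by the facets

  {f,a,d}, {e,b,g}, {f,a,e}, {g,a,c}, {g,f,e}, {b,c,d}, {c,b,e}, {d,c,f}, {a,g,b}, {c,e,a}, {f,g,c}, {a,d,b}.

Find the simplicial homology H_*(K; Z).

Fix the vertex order a < b < c < d < e < f < g and write every simplex with vertices in increasing order. Then dim K = 2 and the simplices of K are:

  0-simplices (7): a, b, c, d, e, f, g
  1-simplices (18): ab, ac, ad, ae, af, ag, bc, bd, be, bg, cd, ce, cf, cg, df, ef, eg, fg
  2-simplices (12): abd, abg, ace, acg, adf, aef, bcd, bce, beg, cdf, cfg, efg

giving chain groups C_0 ≅ Z^7, C_1 ≅ Z^18, C_2 ≅ Z^12.

∂_1: C_1 → C_0 sends each edge [p,q] (with p < q) to q − p. For instance
  ∂ae = e − a.
The resulting 7×18 matrix has rank 6, and its Smith normal form has invariant factors (1,1,1,1,1,1).

∂_2: C_2 → C_1 sends each 2-simplex [p,q,r] to [q,r] − [p,r] + [p,q]. For instance
  ∂abd = bd − ad + ab,
  ∂cdf = df − cf + cd.
The 18×12 boundary matrix has rank 12 and Smith normal form diag(1,1,1,1,1,1,1,1,1,1,1,2).

Computing H_k = (kernel of ∂_k) / (image of ∂_{k+1}):

  H_0: rank C_0 − rank ∂_1 = 7 − 6 = 1, and the invariant factors of ∂_1 are all 1, so H_0 = Z.
  H_1: rank ker ∂_1 − rank ∂_2 = (18 − 6) − 12 = 0, and ∂_2 has invariant factor 2 > 1, so H_1 = Z_2.
  H_2: rank ker ∂_2 − rank ∂_3 = (12 − 12) − 0 = 0, and there is no ∂_3, so H_2 = 0.

(K is a triangulation of the real projective plane RP^2.)

H_0 = Z,  H_1 = Z_2,  H_2 = 0.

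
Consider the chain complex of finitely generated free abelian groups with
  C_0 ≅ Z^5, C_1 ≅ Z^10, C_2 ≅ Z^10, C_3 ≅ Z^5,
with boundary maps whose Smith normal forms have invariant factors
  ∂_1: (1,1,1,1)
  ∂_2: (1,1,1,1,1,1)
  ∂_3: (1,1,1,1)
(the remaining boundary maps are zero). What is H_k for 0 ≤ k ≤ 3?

H_0: b_0 = 5 − 0 − 4 = 1; torsion from ∂_1 factors > 1: none. So H_0 ≅ Z.
H_1: b_1 = 10 − 4 − 6 = 0; torsion from ∂_2 factors > 1: none. So H_1 ≅ 0.
H_2: b_2 = 10 − 6 − 4 = 0; torsion from ∂_3 factors > 1: none. So H_2 ≅ 0.
H_3: b_3 = 5 − 4 − 0 = 1; torsion from ∂_4 factors > 1: none. So H_3 ≅ Z.

H_0 ≅ Z,  H_1 = 0,  H_2 = 0,  H_3 ≅ Z.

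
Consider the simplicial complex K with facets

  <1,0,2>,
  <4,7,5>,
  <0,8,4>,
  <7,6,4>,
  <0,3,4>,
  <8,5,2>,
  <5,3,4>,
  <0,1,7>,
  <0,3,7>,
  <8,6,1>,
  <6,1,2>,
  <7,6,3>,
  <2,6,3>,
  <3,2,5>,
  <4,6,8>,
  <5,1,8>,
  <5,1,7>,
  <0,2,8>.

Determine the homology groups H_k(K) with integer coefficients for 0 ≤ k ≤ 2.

Fix the vertex order 0 < 1 < 2 < 3 < 4 < 5 < 6 < 7 < 8 and write every simplex with vertices in increasing order. Then dim K = 2 and the simplices of K are:

  0-simplices (9): [0], [1], [2], [3], [4], [5], [6], [7], [8]
  1-simplices (27): (27 of them)
  2-simplices (18): [0,1,2], [0,1,7], [0,2,8], [0,3,4], [0,3,7], [0,4,8], [1,2,6], [1,5,7], [1,5,8], [1,6,8], [2,3,5], [2,3,6], [2,5,8], [3,4,5], [3,6,7], [4,5,7], [4,6,7], [4,6,8]

so the chain groups are C_0 ≅ Z^9, C_1 ≅ Z^27, C_2 ≅ Z^18.

Boundary ∂_1: C_1 → C_0 maps an edge to its endpoints' difference, ∂[p,q] = q − p. For instance
  ∂[6,7] = [7] − [6].
The resulting 9×27 matrix has rank 8, and its Smith normal form has invariant factors (1,1,1,1,1,1,1,1).

The boundary map ∂_2: C_2 → C_1 sends each 2-simplex [p,q,r] to [q,r] − [p,r] + [p,q]. For instance
  ∂[1,2,6] = [2,6] − [1,6] + [1,2],
  ∂[0,3,7] = [3,7] − [0,7] + [0,3].
The 27×18 boundary matrix has rank 18 and Smith normal form diag(1,1,1,1,1,1,1,1,1,1,1,1,1,1,1,1,1,2).

Now H_k = ker ∂_k / im ∂_{k+1}, so:

  H_0: rank C_0 − rank ∂_1 = 9 − 8 = 1, and the invariant factors of ∂_1 are all 1, so H_0 = Z.
  H_1: rank ker ∂_1 − rank ∂_2 = (27 − 8) − 18 = 1, and ∂_2 has invariant factor 2 > 1, so H_1 = Z ⊕ Z/2.
  H_2: rank ker ∂_2 − rank ∂_3 = (18 − 18) − 0 = 0, and there is no ∂_3, so H_2 = 0.

(K is a triangulation of the Klein bottle.)

H_0 ≅ Z,  H_1 ≅ Z ⊕ Z/2,  H_2 = 0.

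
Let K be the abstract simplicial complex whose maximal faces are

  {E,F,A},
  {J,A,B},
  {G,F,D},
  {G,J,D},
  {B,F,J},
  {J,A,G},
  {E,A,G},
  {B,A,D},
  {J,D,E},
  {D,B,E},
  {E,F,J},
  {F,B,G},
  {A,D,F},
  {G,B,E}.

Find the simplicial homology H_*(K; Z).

We work with the vertex ordering A < B < D < E < F < G < J. The simplices of K, each written with vertices in increasing order, are:

  0-simplices (7): A, B, D, E, F, G, J
  1-simplices (21): AB, AD, AE, AF, AG, AJ, BD, BE, BF, BG, BJ, DE, DF, DG, DJ, EF, EG, EJ, FG, FJ, GJ
  2-simplices (14): ABD, ABJ, ADF, AEF, AEG, AGJ, BDE, BEG, BFG, BFJ, DEJ, DFG, DGJ, EFJ

giving chain groups C_0 ≅ Z^7, C_1 ≅ Z^21, C_2 ≅ Z^14.

Boundary ∂_1: C_1 → C_0 maps an edge to its endpoints' difference, ∂[p,q] = q − p.
As a 7×21 matrix over Z this has rank 6, with invariant factors (1,1,1,1,1,1).

∂_2: C_2 → C_1 sends each 2-simplex [p,q,r] to [q,r] − [p,r] + [p,q]. For instance
  ∂ABD = BD − AD + AB,
  ∂DGJ = GJ − DJ + DG.
As a 21×14 matrix over Z this has rank 13, with invariant factors (1,1,1,1,1,1,1,1,1,1,1,1,1).

Now H_k = ker ∂_k / im ∂_{k+1}, so:

  H_0: rank C_0 − rank ∂_1 = 7 − 6 = 1, and the invariant factors of ∂_1 are all 1, so H_0 ≅ Z.
  H_1: rank ker ∂_1 − rank ∂_2 = (21 − 6) − 13 = 2, and the invariant factors of ∂_2 are all 1, so H_1 ≅ Z^2.
  H_2: rank ker ∂_2 − rank ∂_3 = (14 − 13) − 0 = 1, and there is no ∂_3, so H_2 ≅ Z.

(K is a triangulation of the torus T^2.)

H_0 ≅ Z,  H_1 ≅ Z^2,  H_2 ≅ Z.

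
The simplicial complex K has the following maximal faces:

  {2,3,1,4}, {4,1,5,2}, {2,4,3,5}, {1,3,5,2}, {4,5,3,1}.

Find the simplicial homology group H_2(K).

Take the total order 1 < 2 < 3 < 4 < 5 on the vertex set. Then K (dimension 3) consists of the simplices:

  0-simplices (5): [1], [2], [3], [4], [5]
  1-simplices (10): [1,2], [1,3], [1,4], [1,5], [2,3], [2,4], [2,5], [3,4], [3,5], [4,5]
  2-simplices (10): [1,2,3], [1,2,4], [1,2,5], [1,3,4], [1,3,5], [1,4,5], [2,3,4], [2,3,5], [2,4,5], [3,4,5]
  3-simplices (5): [1,2,3,4], [1,2,3,5], [1,2,4,5], [1,3,4,5], [2,3,4,5]

so the chain groups are C_0 ≅ Z^5, C_1 ≅ Z^10, C_2 ≅ Z^10, C_3 ≅ Z^5.

The boundary map ∂_1: C_1 → C_0 maps an edge to its endpoints' difference, ∂[p,q] = q − p.
This gives a 5×10 integer matrix of rank 4; reducing to Smith normal form yields diagonal entries (1,1,1,1).

The boundary map ∂_2: C_2 → C_1 acts by ∂[p,q,r] = [q,r] − [p,r] + [p,q]. For instance
  ∂[1,2,3] = [2,3] − [1,3] + [1,2],
  ∂[1,2,5] = [2,5] − [1,5] + [1,2].
This gives a 10×10 integer matrix of rank 6; reducing to Smith normal form yields diagonal entries (1,1,1,1,1,1).

The boundary map ∂_3: C_3 → C_2 sends each 3-simplex σ to the alternating sum Σ_i (−1)^i (σ with its i-th vertex removed). For instance
  ∂[1,2,3,4] = [2,3,4] − [1,3,4] + [1,2,4] − [1,2,3],
  ∂[1,2,3,5] = [2,3,5] − [1,3,5] + [1,2,5] − [1,2,3].
This gives a 10×5 integer matrix of rank 4; reducing to Smith normal form yields diagonal entries (1,1,1,1).

Reading off H_k = ker ∂_k / im ∂_{k+1}:

  H_2: rank ker ∂_2 − rank ∂_3 = (10 − 6) − 4 = 0, and the invariant factors of ∂_3 are all 1, so H_2 = 0.

H_2 = 0.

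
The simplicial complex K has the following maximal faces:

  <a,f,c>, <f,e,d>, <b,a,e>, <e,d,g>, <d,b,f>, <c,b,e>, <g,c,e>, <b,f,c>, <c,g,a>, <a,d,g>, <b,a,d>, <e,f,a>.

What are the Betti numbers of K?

b_0 = 1, b_1 = 0, b_2 = 0.

K has 7 vertices, 18 edges, 12 triangles.
rank ∂_0 = 0, rank ∂_1 = 6 ⇒ b_0 = 7 − 0 − 6 = 1; all invariant factors of ∂_1 are 1 so no torsion. So H_0 = Z.
rank ∂_1 = 6, rank ∂_2 = 12 ⇒ b_1 = 18 − 6 − 12 = 0; ∂_2 has invariant factor(s) [2] giving torsion. So H_1 = Z/2Z.
rank ∂_2 = 12, rank ∂_3 = 0 ⇒ b_2 = 12 − 12 − 0 = 0. So H_2 = 0.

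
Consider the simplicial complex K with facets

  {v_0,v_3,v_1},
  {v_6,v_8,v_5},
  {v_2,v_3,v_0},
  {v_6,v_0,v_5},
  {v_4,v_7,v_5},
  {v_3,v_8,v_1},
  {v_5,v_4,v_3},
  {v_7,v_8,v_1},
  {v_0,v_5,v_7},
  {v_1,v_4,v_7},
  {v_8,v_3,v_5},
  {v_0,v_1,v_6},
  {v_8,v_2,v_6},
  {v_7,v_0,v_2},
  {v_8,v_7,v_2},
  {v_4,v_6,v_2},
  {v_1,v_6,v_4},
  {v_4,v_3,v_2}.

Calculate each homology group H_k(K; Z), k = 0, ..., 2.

Fix the vertex order v_0 < v_1 < v_2 < v_3 < v_4 < v_5 < v_6 < v_7 < v_8 and write every simplex with vertices in increasing order. Then dim K = 2 and the simplices of K are:

  0-simplices (9): [v_0], [v_1], [v_2], [v_3], [v_4], [v_5], [v_6], [v_7], [v_8]
  1-simplices (27): (27 of them)
  2-simplices (18): (18 of them)

Hence C_0 ≅ Z^9, C_1 ≅ Z^27, C_2 ≅ Z^18.

Boundary ∂_1: C_1 → C_0 sends each edge [p,q] (with p < q) to q − p. For instance
  ∂[v_3,v_5] = [v_5] − [v_3].
This gives a 9×27 integer matrix of rank 8; reducing to Smith normal form yields diagonal entries (1,1,1,1,1,1,1,1).

The boundary map ∂_2: C_2 → C_1 acts by ∂[p,q,r] = [q,r] − [p,r] + [p,q]. For instance
  ∂[v_1,v_4,v_6] = [v_4,v_6] − [v_1,v_6] + [v_1,v_4],
  ∂[v_1,v_4,v_7] = [v_4,v_7] − [v_1,v_7] + [v_1,v_4].
The 27×18 boundary matrix has rank 17 and Smith normal form diag(1,1,1,1,1,1,1,1,1,1,1,1,1,1,1,1,1).

Reading off H_k = ker ∂_k / im ∂_{k+1}:

  H_0: rank C_0 − rank ∂_1 = 9 − 8 = 1, and the invariant factors of ∂_1 are all 1, so H_0 ≅ Z.
  H_1: rank ker ∂_1 − rank ∂_2 = (27 − 8) − 17 = 2, and the invariant factors of ∂_2 are all 1, so H_1 ≅ Z^2.
  H_2: rank ker ∂_2 − rank ∂_3 = (18 − 17) − 0 = 1, and there is no ∂_3, so H_2 ≅ Z.

As a check, the Euler characteristic is 9 − 27 + 18 = 0, which agrees with 1 − 2 + 1 = 0.
(K is a triangulation of the torus T^2.)

H_0 = Z,  H_1 = Z^2,  H_2 = Z.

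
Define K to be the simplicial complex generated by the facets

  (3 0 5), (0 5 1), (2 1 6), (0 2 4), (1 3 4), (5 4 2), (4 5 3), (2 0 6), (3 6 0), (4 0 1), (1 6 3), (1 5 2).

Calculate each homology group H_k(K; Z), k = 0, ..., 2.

H_0 = Z,  H_1 = Z/2,  H_2 = 0.

Fix the vertex order 0 < 1 < 2 < 3 < 4 < 5 < 6 and write every simplex with vertices in increasing order. Then dim K = 2 and the simplices of K are:

  0-simplices (7): [0], [1], [2], [3], [4], [5], [6]
  1-simplices (18): [0,1], [0,2], [0,3], [0,4], [0,5], [0,6], [1,2], [1,3], [1,4], [1,5], [1,6], [2,4], [2,5], [2,6], [3,4], [3,5], [3,6], [4,5]
  2-simplices (12): [0,1,4], [0,1,5], [0,2,4], [0,2,6], [0,3,5], [0,3,6], [1,2,5], [1,2,6], [1,3,4], [1,3,6], [2,4,5], [3,4,5]

Hence C_0 ≅ Z^7, C_1 ≅ Z^18, C_2 ≅ Z^12.

Boundary ∂_1: C_1 → C_0 sends each edge [p,q] (with p < q) to q − p. For instance
  ∂[3,6] = [6] − [3].
The resulting 7×18 matrix has rank 6, and its Smith normal form has invariant factors (1,1,1,1,1,1).

Boundary ∂_2: C_2 → C_1 sends each 2-simplex [p,q,r] to [q,r] − [p,r] + [p,q]. For instance
  ∂[0,3,6] = [3,6] − [0,6] + [0,3],
  ∂[0,2,4] = [2,4] − [0,4] + [0,2].
The resulting 18×12 matrix has rank 12, and its Smith normal form has invariant factors (1,1,1,1,1,1,1,1,1,1,1,2).

Reading off H_k = ker ∂_k / im ∂_{k+1}:

  H_0: rank C_0 − rank ∂_1 = 7 − 6 = 1, and the invariant factors of ∂_1 are all 1, so H_0 = Z.
  H_1: rank ker ∂_1 − rank ∂_2 = (18 − 6) − 12 = 0, and ∂_2 has invariant factor 2 > 1, so H_1 = Z/2.
  H_2: rank ker ∂_2 − rank ∂_3 = (12 − 12) − 0 = 0, and there is no ∂_3, so H_2 = 0.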